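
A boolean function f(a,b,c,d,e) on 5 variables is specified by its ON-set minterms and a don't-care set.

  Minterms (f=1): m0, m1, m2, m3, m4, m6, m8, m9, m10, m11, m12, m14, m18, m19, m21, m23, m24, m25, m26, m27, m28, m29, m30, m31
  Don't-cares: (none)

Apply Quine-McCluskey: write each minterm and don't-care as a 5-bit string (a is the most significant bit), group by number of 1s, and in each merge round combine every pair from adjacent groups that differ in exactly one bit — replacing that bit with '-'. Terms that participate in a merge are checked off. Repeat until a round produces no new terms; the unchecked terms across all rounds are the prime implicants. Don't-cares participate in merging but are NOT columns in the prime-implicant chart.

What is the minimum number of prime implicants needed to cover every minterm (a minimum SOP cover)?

Round 0: 00000✓ 00001✓ 00010✓ 00011✓ 00100✓ 00110✓ 01000✓ 01001✓ 01010✓ 01011✓ 01100✓ 01110✓ 10010✓ 10011✓ 10101✓ 10111✓ 11000✓ 11001✓ 11010✓ 11011✓ 11100✓ 11101✓ 11110✓ 11111✓
Round 1: -0010✓ -0011✓ -1000✓ -1001✓ -1010✓ -1011✓ -1100✓ -1110✓ 0-000✓ 0-001✓ 0-010✓ 0-011✓ 0-100✓ 0-110✓ 00-00✓ 00-10✓ 000-0✓ 000-1✓ 0000-✓ 0001-✓ 001-0✓ 01-00✓ 01-10✓ 010-0✓ 010-1✓ 0100-✓ 0101-✓ 011-0✓ 1-010✓ 1-011✓ 1-101✓ 1-111✓ 10-11✓ 1001-✓ 101-1✓ 11-00✓ 11-01✓ 11-10✓ 11-11✓ 110-0✓ 110-1✓ 1100-✓ 1101-✓ 111-0✓ 111-1✓ 1110-✓ 1111-✓
Round 2: --010✓ --011✓ -001-✓ -1-00✓ -1-10✓ -10-0✓ -10-1✓ -100-✓ -101-✓ -11-0✓ 0--00✓ 0--10✓ 0-0-0✓ 0-0-1✓ 0-00-✓ 0-01-✓ 0-1-0✓ 00--0✓ 000--✓ 01--0✓ 010--✓ 1--11 1-01-✓ 1-1-1 11--0✓ 11--1✓ 11-0-✓ 11-1-✓ 110--✓ 111--✓
Round 3: --01- -1--0 -10-- 0---0 0-0-- 11---
PIs = {--01-, -1--0, -10--, 0---0, 0-0--, 1--11, 1-1-1, 11---}
Coverage chart:
  m0: 0---0,0-0--
  m1: 0-0-- ←essential
  m2: --01-,0---0,0-0--
  m3: --01-,0-0--
  m4: 0---0 ←essential
  m6: 0---0 ←essential
  m8: -1--0,-10--,0---0,0-0--
  m9: -10--,0-0--
  m10: --01-,-1--0,-10--,0---0,0-0--
  m11: --01-,-10--,0-0--
  m12: -1--0,0---0
  m14: -1--0,0---0
  m18: --01- ←essential
  m19: --01-,1--11
  m21: 1-1-1 ←essential
  m23: 1--11,1-1-1
  m24: -1--0,-10--,11---
  m25: -10--,11---
  m26: --01-,-1--0,-10--,11---
  m27: --01-,-10--,1--11,11---
  m28: -1--0,11---
  m29: 1-1-1,11---
  m30: -1--0,11---
  m31: 1--11,1-1-1,11---
Essential: --01-, 0---0, 0-0--, 1-1-1
Petrick residual → 11---
Min cover (5 terms): c'd + a'e' + a'c' + ace + ab

5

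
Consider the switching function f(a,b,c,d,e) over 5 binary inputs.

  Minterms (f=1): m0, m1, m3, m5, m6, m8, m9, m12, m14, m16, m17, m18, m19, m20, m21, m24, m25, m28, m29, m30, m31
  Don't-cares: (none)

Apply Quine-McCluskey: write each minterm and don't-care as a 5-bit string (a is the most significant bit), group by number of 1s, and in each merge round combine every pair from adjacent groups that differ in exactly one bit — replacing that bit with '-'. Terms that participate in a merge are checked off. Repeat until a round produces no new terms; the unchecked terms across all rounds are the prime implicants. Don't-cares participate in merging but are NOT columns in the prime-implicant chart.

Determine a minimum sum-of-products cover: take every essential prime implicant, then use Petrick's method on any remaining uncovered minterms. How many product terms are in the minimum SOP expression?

8

[col 0] 00000*, 00001*, 00011*, 00101*, 00110*, 01000*, 01001*, 01100*, 01110*, 10000*, 10001*, 10010*, 10011*, 10100*, 10101*, 11000*, 11001*, 11100*, 11101*, 11110*, 11111*
[col 1] -0000*, -0001*, -0011*, -0101*, -1000*, -1001*, -1100*, -1110*, 0-000*, 0-001*, 0-110, 00-01*, 000-1*, 0000-*, 01-00*, 0100-*, 011-0*, 1-000*, 1-001*, 1-100*, 1-101*, 10-00*, 10-01*, 100-0*, 100-1*, 1000-*, 1001-*, 1010-*, 11-00*, 11-01*, 1100-*, 111-0*, 111-1*, 1110-*, 1111-*
[col 2] --000*, --001*, -0-01, -00-1, -000-*, -1-00, -100-*, -11-0, 0-00-*, 1--00*, 1--01*, 1-00-*, 1-10-*, 10-0-*, 100--, 11-0-*, 111--
[col 3] --00-, 1--0-
Prime implicants: --00-, -0-01, -00-1, -1-00, -11-0, 0-110, 1--0-, 100--, 111--
PI chart (minterm → PIs covering it):
  0 | --00-  (sole → essential)
  1 | --00-,-0-01,-00-1
  3 | -00-1  (sole → essential)
  5 | -0-01  (sole → essential)
  6 | 0-110  (sole → essential)
  8 | --00-,-1-00
  9 | --00-  (sole → essential)
  12 | -1-00,-11-0
  14 | -11-0,0-110
  16 | --00-,1--0-,100--
  17 | --00-,-0-01,-00-1,1--0-,100--
  18 | 100--  (sole → essential)
  19 | -00-1,100--
  20 | 1--0-  (sole → essential)
  21 | -0-01,1--0-
  24 | --00-,-1-00,1--0-
  25 | --00-,1--0-
  28 | -1-00,-11-0,1--0-,111--
  29 | 1--0-,111--
  30 | -11-0,111--
  31 | 111--  (sole → essential)
Essential prime implicants: --00-, -0-01, -00-1, 0-110, 1--0-, 100--, 111--
Petrick residual → -1-00
Minimum SOP uses 8 PIs: c'd' + b'd'e + b'c'e + bd'e' + a'cde' + ad' + ab'c' + abc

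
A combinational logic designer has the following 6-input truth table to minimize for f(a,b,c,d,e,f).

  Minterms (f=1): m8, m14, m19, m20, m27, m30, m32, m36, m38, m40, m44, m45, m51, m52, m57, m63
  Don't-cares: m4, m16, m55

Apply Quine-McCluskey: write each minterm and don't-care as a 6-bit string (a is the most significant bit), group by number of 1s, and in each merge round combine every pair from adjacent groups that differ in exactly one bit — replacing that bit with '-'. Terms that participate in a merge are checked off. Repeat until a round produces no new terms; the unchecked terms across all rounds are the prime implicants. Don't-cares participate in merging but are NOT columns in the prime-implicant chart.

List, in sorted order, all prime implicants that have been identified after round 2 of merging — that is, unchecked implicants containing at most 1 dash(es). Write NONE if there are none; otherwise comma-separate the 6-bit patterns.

size-2^0 implicants → 000100(✓)  001000(✓)  001110(✓)  010000(✓)  010011(✓)  010100(✓)  011011(✓)  011110(✓)  100000(✓)  100100(✓)  100110(✓)  101000(✓)  101100(✓)  101101(✓)  110011(✓)  110100(✓)  110111(✓)  111001  111111(✓)
size-2^1 implicants → -00100(✓)  -01000  -10011  -10100(✓)  0-0100(✓)  0-1110  01-011  010-00  1-0100(✓)  10-000(✓)  10-100(✓)  100-00(✓)  1001-0  101-00(✓)  10110-  11-111  110-11
size-2^2 implicants → --0100  10--00
Unchecked terms (primes): --0100, -01000, -10011, 0-1110, 01-011, 010-00, 10--00, 1001-0, 10110-, 11-111, 110-11, 111001

-01000, -10011, 0-1110, 01-011, 010-00, 1001-0, 10110-, 11-111, 110-11, 111001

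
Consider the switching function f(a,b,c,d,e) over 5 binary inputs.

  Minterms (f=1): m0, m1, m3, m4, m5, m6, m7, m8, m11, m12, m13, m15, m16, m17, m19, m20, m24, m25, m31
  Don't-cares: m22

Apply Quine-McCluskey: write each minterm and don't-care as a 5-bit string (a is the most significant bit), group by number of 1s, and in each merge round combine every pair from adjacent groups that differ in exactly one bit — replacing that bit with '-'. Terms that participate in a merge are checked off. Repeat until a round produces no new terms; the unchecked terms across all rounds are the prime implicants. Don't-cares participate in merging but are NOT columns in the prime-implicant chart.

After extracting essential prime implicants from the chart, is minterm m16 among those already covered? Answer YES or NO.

YES

[col 0] 00000*, 00001*, 00011*, 00100*, 00101*, 00110*, 00111*, 01000*, 01011*, 01100*, 01101*, 01111*, 10000*, 10001*, 10011*, 10100*, 10110*, 11000*, 11001*, 11111*
[col 1] -0000*, -0001*, -0011*, -0100*, -0110*, -1000*, -1111, 0-000*, 0-011*, 0-100*, 0-101*, 0-111*, 00-00*, 00-01*, 00-11*, 000-1*, 0000-*, 001-0*, 001-1*, 0010-*, 0011-*, 01-00*, 01-11*, 011-1*, 0110-*, 1-000*, 1-001*, 10-00*, 100-1*, 1000-*, 101-0*, 1100-*
[col 2] --000, -0-00, -00-1, -000-, -01-0, 0--00, 0--11, 0-1-1, 0-10-, 00--1, 00-0-, 001--, 1-00-
Prime implicants: --000, -0-00, -00-1, -000-, -01-0, -1111, 0--00, 0--11, 0-1-1, 0-10-, 00--1, 00-0-, 001--, 1-00-
PI chart (minterm → PIs covering it):
  0 | --000,-0-00,-000-,0--00,00-0-
  1 | -00-1,-000-,00--1,00-0-
  3 | -00-1,0--11,00--1
  4 | -0-00,-01-0,0--00,0-10-,00-0-,001--
  5 | 0-1-1,0-10-,00--1,00-0-,001--
  6 | -01-0,001--
  7 | 0--11,0-1-1,00--1,001--
  8 | --000,0--00
  11 | 0--11  (sole → essential)
  12 | 0--00,0-10-
  13 | 0-1-1,0-10-
  15 | -1111,0--11,0-1-1
  16 | --000,-0-00,-000-,1-00-
  17 | -00-1,-000-,1-00-
  19 | -00-1  (sole → essential)
  20 | -0-00,-01-0
  24 | --000,1-00-
  25 | 1-00-  (sole → essential)
  31 | -1111  (sole → essential)
Essential prime implicants: -00-1, -1111, 0--11, 1-00-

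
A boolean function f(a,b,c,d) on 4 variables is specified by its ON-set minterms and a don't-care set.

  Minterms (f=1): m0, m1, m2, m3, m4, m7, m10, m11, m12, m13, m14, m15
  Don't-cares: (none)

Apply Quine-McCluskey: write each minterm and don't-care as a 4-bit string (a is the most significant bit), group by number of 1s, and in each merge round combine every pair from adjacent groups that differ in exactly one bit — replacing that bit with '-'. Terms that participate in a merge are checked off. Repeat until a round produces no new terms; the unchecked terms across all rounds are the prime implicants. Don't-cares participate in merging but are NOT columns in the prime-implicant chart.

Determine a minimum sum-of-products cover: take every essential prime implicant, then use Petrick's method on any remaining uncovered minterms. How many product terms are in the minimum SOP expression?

5

size-2^0 implicants → 0000(✓)  0001(✓)  0010(✓)  0011(✓)  0100(✓)  0111(✓)  1010(✓)  1011(✓)  1100(✓)  1101(✓)  1110(✓)  1111(✓)
size-2^1 implicants → -010(✓)  -011(✓)  -100  -111(✓)  0-00  0-11(✓)  00-0(✓)  00-1(✓)  000-(✓)  001-(✓)  1-10(✓)  1-11(✓)  101-(✓)  11-0(✓)  11-1(✓)  110-(✓)  111-(✓)
size-2^2 implicants → --11  -01-  00--  1-1-  11--
Unchecked terms (primes): --11, -01-, -100, 0-00, 00--, 1-1-, 11--
Minterm coverage:
  m0 ⊆ 0-00,00--
  m1 ⊆ 00-- [E]
  m2 ⊆ -01-,00--
  m3 ⊆ --11,-01-,00--
  m4 ⊆ -100,0-00
  m7 ⊆ --11 [E]
  m10 ⊆ -01-,1-1-
  m11 ⊆ --11,-01-,1-1-
  m12 ⊆ -100,11--
  m13 ⊆ 11-- [E]
  m14 ⊆ 1-1-,11--
  m15 ⊆ --11,1-1-,11--
E = {--11, 00--, 11--}
Petrick residual → -01-, -100
Cover = cd + b'c + bc'd' + a'b' + ab  |cover|=5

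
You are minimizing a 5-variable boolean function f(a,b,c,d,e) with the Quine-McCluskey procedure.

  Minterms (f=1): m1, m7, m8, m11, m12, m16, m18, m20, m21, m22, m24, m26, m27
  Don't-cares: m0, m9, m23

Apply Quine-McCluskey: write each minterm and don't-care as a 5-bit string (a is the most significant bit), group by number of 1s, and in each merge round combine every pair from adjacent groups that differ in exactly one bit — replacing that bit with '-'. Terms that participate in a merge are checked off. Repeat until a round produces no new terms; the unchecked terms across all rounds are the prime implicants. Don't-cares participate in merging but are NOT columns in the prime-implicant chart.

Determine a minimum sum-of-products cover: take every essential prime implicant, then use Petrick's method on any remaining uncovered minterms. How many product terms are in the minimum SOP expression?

6

Round 0: 00000✓ 00001✓ 00111✓ 01000✓ 01001✓ 01011✓ 01100✓ 10000✓ 10010✓ 10100✓ 10101✓ 10110✓ 10111✓ 11000✓ 11010✓ 11011✓
Round 1: -0000✓ -0111 -1000✓ -1011 0-000✓ 0-001✓ 0000-✓ 01-00 010-1 0100-✓ 1-000✓ 1-010✓ 10-00✓ 10-10✓ 100-0✓ 101-0✓ 101-1✓ 1010-✓ 1011-✓ 110-0✓ 1101-
Round 2: --000 0-00- 1-0-0 10--0 101--
PIs = {--000, -0111, -1011, 0-00-, 01-00, 010-1, 1-0-0, 10--0, 101--, 1101-}
Coverage chart:
  m1: 0-00- ←essential
  m7: -0111 ←essential
  m8: --000,0-00-,01-00
  m11: -1011,010-1
  m12: 01-00 ←essential
  m16: --000,1-0-0,10--0
  m18: 1-0-0,10--0
  m20: 10--0,101--
  m21: 101-- ←essential
  m22: 10--0,101--
  m24: --000,1-0-0
  m26: 1-0-0,1101-
  m27: -1011,1101-
Essential: -0111, 0-00-, 01-00, 101--
Petrick residual → -1011, 1-0-0
Min cover (6 terms): b'cde + bc'de + a'c'd' + a'bd'e' + ac'e' + ab'c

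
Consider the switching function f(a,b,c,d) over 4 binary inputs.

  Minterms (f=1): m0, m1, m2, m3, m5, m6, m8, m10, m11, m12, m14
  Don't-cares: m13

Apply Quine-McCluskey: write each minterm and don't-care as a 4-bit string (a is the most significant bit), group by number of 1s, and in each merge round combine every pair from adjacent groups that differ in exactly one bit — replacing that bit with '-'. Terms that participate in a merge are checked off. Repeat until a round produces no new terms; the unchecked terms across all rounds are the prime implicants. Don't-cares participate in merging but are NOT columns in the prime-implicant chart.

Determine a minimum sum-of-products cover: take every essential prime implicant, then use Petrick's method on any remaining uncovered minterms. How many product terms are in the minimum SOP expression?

[col 0] 0000*, 0001*, 0010*, 0011*, 0101*, 0110*, 1000*, 1010*, 1011*, 1100*, 1101*, 1110*
[col 1] -000*, -010*, -011*, -101, -110*, 0-01, 0-10*, 00-0*, 00-1*, 000-*, 001-*, 1-00*, 1-10*, 10-0*, 101-*, 11-0*, 110-
[col 2] --10, -0-0, -01-, 00--, 1--0
Prime implicants: --10, -0-0, -01-, -101, 0-01, 00--, 1--0, 110-
PI chart (minterm → PIs covering it):
  0 | -0-0,00--
  1 | 0-01,00--
  2 | --10,-0-0,-01-,00--
  3 | -01-,00--
  5 | -101,0-01
  6 | --10  (sole → essential)
  8 | -0-0,1--0
  10 | --10,-0-0,-01-,1--0
  11 | -01-  (sole → essential)
  12 | 1--0,110-
  14 | --10,1--0
Essential prime implicants: --10, -01-
Petrick residual → -0-0, 0-01, 1--0
Minimum SOP uses 5 PIs: cd' + b'd' + b'c + a'c'd + ad'

5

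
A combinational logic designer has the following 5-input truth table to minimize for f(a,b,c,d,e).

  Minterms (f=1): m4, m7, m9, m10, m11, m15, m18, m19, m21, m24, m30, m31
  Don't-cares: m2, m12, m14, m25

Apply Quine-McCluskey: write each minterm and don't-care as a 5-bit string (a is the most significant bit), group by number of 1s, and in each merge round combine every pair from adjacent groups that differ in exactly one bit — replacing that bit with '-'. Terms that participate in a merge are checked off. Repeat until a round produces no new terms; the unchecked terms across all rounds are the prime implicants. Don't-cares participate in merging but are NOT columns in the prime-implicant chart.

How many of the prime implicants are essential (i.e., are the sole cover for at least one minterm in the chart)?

[col 0] 00010*, 00100*, 00111*, 01001*, 01010*, 01011*, 01100*, 01110*, 01111*, 10010*, 10011*, 10101, 11000*, 11001*, 11110*, 11111*
[col 1] -0010, -1001, -1110*, -1111*, 0-010, 0-100, 0-111, 01-10*, 01-11*, 010-1, 0101-*, 011-0, 0111-*, 1001-, 1100-, 1111-*
[col 2] -111-, 01-1-
Prime implicants: -0010, -1001, -111-, 0-010, 0-100, 0-111, 01-1-, 010-1, 011-0, 1001-, 10101, 1100-
PI chart (minterm → PIs covering it):
  4 | 0-100  (sole → essential)
  7 | 0-111  (sole → essential)
  9 | -1001,010-1
  10 | 0-010,01-1-
  11 | 01-1-,010-1
  15 | -111-,0-111,01-1-
  18 | -0010,1001-
  19 | 1001-  (sole → essential)
  21 | 10101  (sole → essential)
  24 | 1100-  (sole → essential)
  30 | -111-  (sole → essential)
  31 | -111-  (sole → essential)
Essential prime implicants: -111-, 0-100, 0-111, 1001-, 10101, 1100-

6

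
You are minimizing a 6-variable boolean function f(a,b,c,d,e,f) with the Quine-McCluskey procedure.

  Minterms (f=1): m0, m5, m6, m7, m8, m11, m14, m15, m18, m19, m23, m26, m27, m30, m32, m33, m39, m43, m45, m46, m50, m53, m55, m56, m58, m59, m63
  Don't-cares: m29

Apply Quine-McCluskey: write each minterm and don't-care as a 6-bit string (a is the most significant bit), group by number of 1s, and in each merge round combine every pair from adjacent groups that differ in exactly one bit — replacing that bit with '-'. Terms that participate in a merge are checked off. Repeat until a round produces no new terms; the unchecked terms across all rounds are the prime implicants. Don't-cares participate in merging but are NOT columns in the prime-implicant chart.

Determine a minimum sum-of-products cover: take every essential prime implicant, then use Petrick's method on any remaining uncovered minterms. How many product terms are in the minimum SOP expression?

14

size-2^0 implicants → 000000(✓)  000101(✓)  000110(✓)  000111(✓)  001000(✓)  001011(✓)  001110(✓)  001111(✓)  010010(✓)  010011(✓)  010111(✓)  011010(✓)  011011(✓)  011101  011110(✓)  100000(✓)  100001(✓)  100111(✓)  101011(✓)  101101  101110(✓)  110010(✓)  110101(✓)  110111(✓)  111000(✓)  111010(✓)  111011(✓)  111111(✓)
size-2^1 implicants → -00000  -00111(✓)  -01011(✓)  -01110  -10010(✓)  -10111(✓)  -11010(✓)  -11011(✓)  0-0111(✓)  0-1011(✓)  0-1110  00-000  00-110(✓)  00-111(✓)  0001-1  00011-(✓)  001-11  00111-(✓)  01-010(✓)  01-011(✓)  010-11  01001-(✓)  011-10  01101-(✓)  1-0111(✓)  1-1011(✓)  10000-  11-010(✓)  11-111  1101-1  111-11  1110-0  11101-(✓)
size-2^2 implicants → --0111  --1011  -1-010  -1101-  00-11-  01-01-
Unchecked terms (primes): --0111, --1011, -00000, -01110, -1-010, -1101-, 0-1110, 00-000, 00-11-, 0001-1, 001-11, 01-01-, 010-11, 011-10, 011101, 10000-, 101101, 11-111, 1101-1, 111-11, 1110-0
Minterm coverage:
  m0 ⊆ -00000,00-000
  m5 ⊆ 0001-1 [E]
  m6 ⊆ 00-11- [E]
  m7 ⊆ --0111,00-11-,0001-1
  m8 ⊆ 00-000 [E]
  m11 ⊆ --1011,001-11
  m14 ⊆ -01110,0-1110,00-11-
  m15 ⊆ 00-11-,001-11
  m18 ⊆ -1-010,01-01-
  m19 ⊆ 01-01-,010-11
  m23 ⊆ --0111,010-11
  m26 ⊆ -1-010,-1101-,01-01-,011-10
  m27 ⊆ --1011,-1101-,01-01-
  m30 ⊆ 0-1110,011-10
  m32 ⊆ -00000,10000-
  m33 ⊆ 10000- [E]
  m39 ⊆ --0111 [E]
  m43 ⊆ --1011 [E]
  m45 ⊆ 101101 [E]
  m46 ⊆ -01110 [E]
  m50 ⊆ -1-010 [E]
  m53 ⊆ 1101-1 [E]
  m55 ⊆ --0111,11-111,1101-1
  m56 ⊆ 1110-0 [E]
  m58 ⊆ -1-010,-1101-,1110-0
  m59 ⊆ --1011,-1101-,111-11
  m63 ⊆ 11-111,111-11
E = {--0111, --1011, -01110, -1-010, 00-000, 00-11-, 0001-1, 10000-, 101101, 1101-1, 1110-0}
Petrick residual → 0-1110, 01-01-, 11-111
Cover = c'def + cd'ef + b'cdef' + bd'ef' + a'cdef' + a'b'd'e'f' + a'b'de + a'b'c'df + a'bd'e + ab'c'd'e' + ab'cde'f + abdef + abc'df + abcd'f'  |cover|=14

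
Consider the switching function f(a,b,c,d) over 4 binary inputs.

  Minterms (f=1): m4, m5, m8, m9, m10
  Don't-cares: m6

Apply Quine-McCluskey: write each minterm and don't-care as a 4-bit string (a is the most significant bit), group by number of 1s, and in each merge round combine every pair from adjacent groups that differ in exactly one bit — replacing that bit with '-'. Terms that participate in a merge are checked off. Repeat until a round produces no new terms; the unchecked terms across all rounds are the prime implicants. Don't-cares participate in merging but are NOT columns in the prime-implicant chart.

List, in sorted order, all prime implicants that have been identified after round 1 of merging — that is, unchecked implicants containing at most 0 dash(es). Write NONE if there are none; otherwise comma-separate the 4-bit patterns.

NONE

[col 0] 0100*, 0101*, 0110*, 1000*, 1001*, 1010*
[col 1] 01-0, 010-, 10-0, 100-
Prime implicants: 01-0, 010-, 10-0, 100-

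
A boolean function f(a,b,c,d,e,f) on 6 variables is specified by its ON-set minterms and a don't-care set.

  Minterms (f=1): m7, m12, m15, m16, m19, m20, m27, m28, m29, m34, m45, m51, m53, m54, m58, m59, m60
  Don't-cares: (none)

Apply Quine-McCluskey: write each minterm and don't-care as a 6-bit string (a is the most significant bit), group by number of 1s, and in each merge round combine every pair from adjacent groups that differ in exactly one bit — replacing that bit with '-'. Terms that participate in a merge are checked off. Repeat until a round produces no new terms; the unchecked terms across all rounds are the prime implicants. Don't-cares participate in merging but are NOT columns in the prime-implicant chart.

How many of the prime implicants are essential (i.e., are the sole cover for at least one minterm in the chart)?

11

[col 0] 000111*, 001100*, 001111*, 010000*, 010011*, 010100*, 011011*, 011100*, 011101*, 100010, 101101, 110011*, 110101, 110110, 111010*, 111011*, 111100*
[col 1] -10011*, -11011*, -11100, 0-1100, 00-111, 01-011*, 01-100, 010-00, 01110-, 11-011*, 11101-
[col 2] -1-011
Prime implicants: -1-011, -11100, 0-1100, 00-111, 01-100, 010-00, 01110-, 100010, 101101, 110101, 110110, 11101-
PI chart (minterm → PIs covering it):
  7 | 00-111  (sole → essential)
  12 | 0-1100  (sole → essential)
  15 | 00-111  (sole → essential)
  16 | 010-00  (sole → essential)
  19 | -1-011  (sole → essential)
  20 | 01-100,010-00
  27 | -1-011  (sole → essential)
  28 | -11100,0-1100,01-100,01110-
  29 | 01110-  (sole → essential)
  34 | 100010  (sole → essential)
  45 | 101101  (sole → essential)
  51 | -1-011  (sole → essential)
  53 | 110101  (sole → essential)
  54 | 110110  (sole → essential)
  58 | 11101-  (sole → essential)
  59 | -1-011,11101-
  60 | -11100  (sole → essential)
Essential prime implicants: -1-011, -11100, 0-1100, 00-111, 010-00, 01110-, 100010, 101101, 110101, 110110, 11101-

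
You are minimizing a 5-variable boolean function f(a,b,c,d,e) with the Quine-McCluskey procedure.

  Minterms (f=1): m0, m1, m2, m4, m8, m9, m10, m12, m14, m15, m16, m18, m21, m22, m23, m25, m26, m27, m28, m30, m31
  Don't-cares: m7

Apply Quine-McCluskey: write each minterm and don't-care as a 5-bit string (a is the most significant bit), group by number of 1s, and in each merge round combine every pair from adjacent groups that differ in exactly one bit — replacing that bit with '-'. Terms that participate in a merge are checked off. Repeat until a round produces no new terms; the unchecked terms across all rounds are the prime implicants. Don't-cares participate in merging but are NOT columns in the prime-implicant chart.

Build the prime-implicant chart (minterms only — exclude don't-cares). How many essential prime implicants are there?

5

size-2^0 implicants → 00000(✓)  00001(✓)  00010(✓)  00100(✓)  00111(✓)  01000(✓)  01001(✓)  01010(✓)  01100(✓)  01110(✓)  01111(✓)  10000(✓)  10010(✓)  10101(✓)  10110(✓)  10111(✓)  11001(✓)  11010(✓)  11011(✓)  11100(✓)  11110(✓)  11111(✓)
size-2^1 implicants → -0000(✓)  -0010(✓)  -0111(✓)  -1001  -1010(✓)  -1100(✓)  -1110(✓)  -1111(✓)  0-000(✓)  0-001(✓)  0-010(✓)  0-100(✓)  0-111(✓)  00-00(✓)  000-0(✓)  0000-(✓)  01-00(✓)  01-10(✓)  010-0(✓)  0100-(✓)  011-0(✓)  0111-(✓)  1-010(✓)  1-110(✓)  1-111(✓)  10-10(✓)  100-0(✓)  101-1  1011-(✓)  11-10(✓)  11-11(✓)  110-1  1101-(✓)  111-0(✓)  1111-(✓)
size-2^2 implicants → --010  --111  -00-0  -1-10  -11-0  -111-  0--00  0-0-0  0-00-  01--0  1--10  1-11-  11-1-
Unchecked terms (primes): --010, --111, -00-0, -1-10, -1001, -11-0, -111-, 0--00, 0-0-0, 0-00-, 01--0, 1--10, 1-11-, 101-1, 11-1-, 110-1
Minterm coverage:
  m0 ⊆ -00-0,0--00,0-0-0,0-00-
  m1 ⊆ 0-00- [E]
  m2 ⊆ --010,-00-0,0-0-0
  m4 ⊆ 0--00 [E]
  m8 ⊆ 0--00,0-0-0,0-00-,01--0
  m9 ⊆ -1001,0-00-
  m10 ⊆ --010,-1-10,0-0-0,01--0
  m12 ⊆ -11-0,0--00,01--0
  m14 ⊆ -1-10,-11-0,-111-,01--0
  m15 ⊆ --111,-111-
  m16 ⊆ -00-0 [E]
  m18 ⊆ --010,-00-0,1--10
  m21 ⊆ 101-1 [E]
  m22 ⊆ 1--10,1-11-
  m23 ⊆ --111,1-11-,101-1
  m25 ⊆ -1001,110-1
  m26 ⊆ --010,-1-10,1--10,11-1-
  m27 ⊆ 11-1-,110-1
  m28 ⊆ -11-0 [E]
  m30 ⊆ -1-10,-11-0,-111-,1--10,1-11-,11-1-
  m31 ⊆ --111,-111-,1-11-,11-1-
E = {-00-0, -11-0, 0--00, 0-00-, 101-1}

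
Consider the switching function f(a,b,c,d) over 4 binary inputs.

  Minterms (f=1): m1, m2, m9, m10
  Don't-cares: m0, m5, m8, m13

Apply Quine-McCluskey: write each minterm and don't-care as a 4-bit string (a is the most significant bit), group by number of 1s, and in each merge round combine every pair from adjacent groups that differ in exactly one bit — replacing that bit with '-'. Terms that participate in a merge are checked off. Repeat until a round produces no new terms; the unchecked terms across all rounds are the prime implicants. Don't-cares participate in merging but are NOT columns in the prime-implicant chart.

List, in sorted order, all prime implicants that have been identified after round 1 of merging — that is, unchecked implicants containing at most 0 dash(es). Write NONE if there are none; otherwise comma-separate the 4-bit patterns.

NONE

size-2^0 implicants → 0000(✓)  0001(✓)  0010(✓)  0101(✓)  1000(✓)  1001(✓)  1010(✓)  1101(✓)
size-2^1 implicants → -000(✓)  -001(✓)  -010(✓)  -101(✓)  0-01(✓)  00-0(✓)  000-(✓)  1-01(✓)  10-0(✓)  100-(✓)
size-2^2 implicants → --01  -0-0  -00-
Unchecked terms (primes): --01, -0-0, -00-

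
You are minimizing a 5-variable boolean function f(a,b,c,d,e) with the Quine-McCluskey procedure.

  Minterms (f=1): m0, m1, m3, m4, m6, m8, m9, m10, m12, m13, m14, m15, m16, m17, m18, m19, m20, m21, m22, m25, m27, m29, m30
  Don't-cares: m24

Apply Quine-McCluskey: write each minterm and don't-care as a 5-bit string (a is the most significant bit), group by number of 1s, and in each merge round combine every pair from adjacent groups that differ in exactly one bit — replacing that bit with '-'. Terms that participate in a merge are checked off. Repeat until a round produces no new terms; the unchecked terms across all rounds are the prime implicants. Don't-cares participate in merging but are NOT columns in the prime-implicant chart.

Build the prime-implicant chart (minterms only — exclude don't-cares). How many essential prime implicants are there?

5

[col 0] 00000*, 00001*, 00011*, 00100*, 00110*, 01000*, 01001*, 01010*, 01100*, 01101*, 01110*, 01111*, 10000*, 10001*, 10010*, 10011*, 10100*, 10101*, 10110*, 11000*, 11001*, 11011*, 11101*, 11110*
[col 1] -0000*, -0001*, -0011*, -0100*, -0110*, -1000*, -1001*, -1101*, -1110*, 0-000*, 0-001*, 0-100*, 0-110*, 00-00*, 000-1*, 0000-*, 001-0*, 01-00*, 01-01*, 01-10*, 010-0*, 0100-*, 011-0*, 011-1*, 0110-*, 0111-*, 1-000*, 1-001*, 1-011*, 1-101*, 1-110*, 10-00*, 10-01*, 10-10*, 100-0*, 100-1*, 1000-*, 1001-*, 101-0*, 1010-*, 11-01*, 110-1*, 1100-*
[col 2] --000*, --001*, --110, -0-00, -00-1, -000-*, -01-0, -1-01, -100-*, 0--00, 0-00-*, 0-1-0, 01--0, 01-0-, 011--, 1--01, 1-0-1, 1-00-*, 10--0, 10-0-, 100--
[col 3] --00-
Prime implicants: --00-, --110, -0-00, -00-1, -01-0, -1-01, 0--00, 0-1-0, 01--0, 01-0-, 011--, 1--01, 1-0-1, 10--0, 10-0-, 100--
PI chart (minterm → PIs covering it):
  0 | --00-,-0-00,0--00
  1 | --00-,-00-1
  3 | -00-1  (sole → essential)
  4 | -0-00,-01-0,0--00,0-1-0
  6 | --110,-01-0,0-1-0
  8 | --00-,0--00,01--0,01-0-
  9 | --00-,-1-01,01-0-
  10 | 01--0  (sole → essential)
  12 | 0--00,0-1-0,01--0,01-0-,011--
  13 | -1-01,01-0-,011--
  14 | --110,0-1-0,01--0,011--
  15 | 011--  (sole → essential)
  16 | --00-,-0-00,10--0,10-0-,100--
  17 | --00-,-00-1,1--01,1-0-1,10-0-,100--
  18 | 10--0,100--
  19 | -00-1,1-0-1,100--
  20 | -0-00,-01-0,10--0,10-0-
  21 | 1--01,10-0-
  22 | --110,-01-0,10--0
  25 | --00-,-1-01,1--01,1-0-1
  27 | 1-0-1  (sole → essential)
  29 | -1-01,1--01
  30 | --110  (sole → essential)
Essential prime implicants: --110, -00-1, 01--0, 011--, 1-0-1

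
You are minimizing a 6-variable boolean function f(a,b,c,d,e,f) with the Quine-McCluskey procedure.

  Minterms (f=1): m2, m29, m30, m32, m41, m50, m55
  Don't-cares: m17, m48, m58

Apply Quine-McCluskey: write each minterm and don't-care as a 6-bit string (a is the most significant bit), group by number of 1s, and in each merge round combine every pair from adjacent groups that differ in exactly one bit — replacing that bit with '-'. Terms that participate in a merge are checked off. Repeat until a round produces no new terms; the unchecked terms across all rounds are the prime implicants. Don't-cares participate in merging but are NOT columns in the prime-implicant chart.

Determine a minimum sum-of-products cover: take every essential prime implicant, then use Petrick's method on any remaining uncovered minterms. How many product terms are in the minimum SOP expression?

7

Round 0: 000010 010001 011101 011110 100000✓ 101001 110000✓ 110010✓ 110111 111010✓
Round 1: 1-0000 11-010 1100-0
PIs = {000010, 010001, 011101, 011110, 1-0000, 101001, 11-010, 1100-0, 110111}
Coverage chart:
  m2: 000010 ←essential
  m29: 011101 ←essential
  m30: 011110 ←essential
  m32: 1-0000 ←essential
  m41: 101001 ←essential
  m50: 11-010,1100-0
  m55: 110111 ←essential
Essential: 000010, 011101, 011110, 1-0000, 101001, 110111
Petrick residual → 11-010
Min cover (7 terms): a'b'c'd'ef' + a'bcde'f + a'bcdef' + ac'd'e'f' + ab'cd'e'f + abd'ef' + abc'def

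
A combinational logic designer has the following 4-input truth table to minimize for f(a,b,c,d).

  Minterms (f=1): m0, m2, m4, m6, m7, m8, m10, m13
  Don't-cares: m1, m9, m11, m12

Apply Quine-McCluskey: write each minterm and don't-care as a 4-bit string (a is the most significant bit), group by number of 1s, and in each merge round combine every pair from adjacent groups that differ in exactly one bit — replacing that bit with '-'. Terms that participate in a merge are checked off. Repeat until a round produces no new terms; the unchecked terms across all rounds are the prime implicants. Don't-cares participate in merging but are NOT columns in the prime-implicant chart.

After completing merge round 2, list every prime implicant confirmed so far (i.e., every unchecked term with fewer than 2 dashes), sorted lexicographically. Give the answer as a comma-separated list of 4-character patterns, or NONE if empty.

011-

size-2^0 implicants → 0000(✓)  0001(✓)  0010(✓)  0100(✓)  0110(✓)  0111(✓)  1000(✓)  1001(✓)  1010(✓)  1011(✓)  1100(✓)  1101(✓)
size-2^1 implicants → -000(✓)  -001(✓)  -010(✓)  -100(✓)  0-00(✓)  0-10(✓)  00-0(✓)  000-(✓)  01-0(✓)  011-  1-00(✓)  1-01(✓)  10-0(✓)  10-1(✓)  100-(✓)  101-(✓)  110-(✓)
size-2^2 implicants → --00  -0-0  -00-  0--0  1-0-  10--
Unchecked terms (primes): --00, -0-0, -00-, 0--0, 011-, 1-0-, 10--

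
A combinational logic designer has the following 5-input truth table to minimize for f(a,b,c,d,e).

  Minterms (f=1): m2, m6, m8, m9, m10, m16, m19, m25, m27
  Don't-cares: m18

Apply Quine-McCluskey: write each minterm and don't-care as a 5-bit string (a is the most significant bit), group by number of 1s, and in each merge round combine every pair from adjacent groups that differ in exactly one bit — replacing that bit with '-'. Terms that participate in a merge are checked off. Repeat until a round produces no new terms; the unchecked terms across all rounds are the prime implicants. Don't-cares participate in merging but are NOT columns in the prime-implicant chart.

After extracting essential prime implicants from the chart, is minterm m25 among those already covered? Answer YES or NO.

NO

size-2^0 implicants → 00010(✓)  00110(✓)  01000(✓)  01001(✓)  01010(✓)  10000(✓)  10010(✓)  10011(✓)  11001(✓)  11011(✓)
size-2^1 implicants → -0010  -1001  0-010  00-10  010-0  0100-  1-011  100-0  1001-  110-1
Unchecked terms (primes): -0010, -1001, 0-010, 00-10, 010-0, 0100-, 1-011, 100-0, 1001-, 110-1
Minterm coverage:
  m2 ⊆ -0010,0-010,00-10
  m6 ⊆ 00-10 [E]
  m8 ⊆ 010-0,0100-
  m9 ⊆ -1001,0100-
  m10 ⊆ 0-010,010-0
  m16 ⊆ 100-0 [E]
  m19 ⊆ 1-011,1001-
  m25 ⊆ -1001,110-1
  m27 ⊆ 1-011,110-1
E = {00-10, 100-0}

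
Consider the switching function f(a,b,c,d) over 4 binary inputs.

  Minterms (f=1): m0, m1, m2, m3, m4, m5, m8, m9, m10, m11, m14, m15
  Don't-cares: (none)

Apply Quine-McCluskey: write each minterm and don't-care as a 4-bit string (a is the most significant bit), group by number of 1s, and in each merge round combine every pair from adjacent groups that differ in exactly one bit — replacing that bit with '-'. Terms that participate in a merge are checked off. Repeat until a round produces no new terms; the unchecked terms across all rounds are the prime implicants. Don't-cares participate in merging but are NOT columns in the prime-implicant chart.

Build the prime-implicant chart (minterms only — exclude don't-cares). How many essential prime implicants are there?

[col 0] 0000*, 0001*, 0010*, 0011*, 0100*, 0101*, 1000*, 1001*, 1010*, 1011*, 1110*, 1111*
[col 1] -000*, -001*, -010*, -011*, 0-00*, 0-01*, 00-0*, 00-1*, 000-*, 001-*, 010-*, 1-10*, 1-11*, 10-0*, 10-1*, 100-*, 101-*, 111-*
[col 2] -0-0*, -0-1*, -00-*, -01-*, 0-0-, 00--*, 1-1-, 10--*
[col 3] -0--
Prime implicants: -0--, 0-0-, 1-1-
PI chart (minterm → PIs covering it):
  0 | -0--,0-0-
  1 | -0--,0-0-
  2 | -0--  (sole → essential)
  3 | -0--  (sole → essential)
  4 | 0-0-  (sole → essential)
  5 | 0-0-  (sole → essential)
  8 | -0--  (sole → essential)
  9 | -0--  (sole → essential)
  10 | -0--,1-1-
  11 | -0--,1-1-
  14 | 1-1-  (sole → essential)
  15 | 1-1-  (sole → essential)
Essential prime implicants: -0--, 0-0-, 1-1-

3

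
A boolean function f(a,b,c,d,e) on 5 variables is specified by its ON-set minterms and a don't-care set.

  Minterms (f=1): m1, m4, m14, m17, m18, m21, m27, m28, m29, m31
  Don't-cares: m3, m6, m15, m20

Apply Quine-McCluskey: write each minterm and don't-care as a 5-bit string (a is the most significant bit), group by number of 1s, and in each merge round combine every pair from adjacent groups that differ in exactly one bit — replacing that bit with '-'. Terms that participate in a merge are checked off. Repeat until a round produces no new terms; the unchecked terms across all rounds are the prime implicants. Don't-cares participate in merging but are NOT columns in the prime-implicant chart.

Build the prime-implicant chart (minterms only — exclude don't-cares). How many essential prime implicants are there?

size-2^0 implicants → 00001(✓)  00011(✓)  00100(✓)  00110(✓)  01110(✓)  01111(✓)  10001(✓)  10010  10100(✓)  10101(✓)  11011(✓)  11100(✓)  11101(✓)  11111(✓)
size-2^1 implicants → -0001  -0100  -1111  0-110  000-1  001-0  0111-  1-100(✓)  1-101(✓)  10-01  1010-(✓)  11-11  111-1  1110-(✓)
size-2^2 implicants → 1-10-
Unchecked terms (primes): -0001, -0100, -1111, 0-110, 000-1, 001-0, 0111-, 1-10-, 10-01, 10010, 11-11, 111-1
Minterm coverage:
  m1 ⊆ -0001,000-1
  m4 ⊆ -0100,001-0
  m14 ⊆ 0-110,0111-
  m17 ⊆ -0001,10-01
  m18 ⊆ 10010 [E]
  m21 ⊆ 1-10-,10-01
  m27 ⊆ 11-11 [E]
  m28 ⊆ 1-10- [E]
  m29 ⊆ 1-10-,111-1
  m31 ⊆ -1111,11-11,111-1
E = {1-10-, 10010, 11-11}

3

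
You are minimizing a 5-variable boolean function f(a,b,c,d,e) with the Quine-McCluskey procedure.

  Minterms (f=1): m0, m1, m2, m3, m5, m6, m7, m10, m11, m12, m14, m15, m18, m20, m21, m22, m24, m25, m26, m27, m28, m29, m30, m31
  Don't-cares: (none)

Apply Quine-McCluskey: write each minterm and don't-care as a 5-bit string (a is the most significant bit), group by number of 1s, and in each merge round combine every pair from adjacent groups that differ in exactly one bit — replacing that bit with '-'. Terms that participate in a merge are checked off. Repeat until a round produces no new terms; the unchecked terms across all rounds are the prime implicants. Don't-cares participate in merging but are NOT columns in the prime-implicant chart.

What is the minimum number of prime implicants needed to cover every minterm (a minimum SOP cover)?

7

Round 0: 00000✓ 00001✓ 00010✓ 00011✓ 00101✓ 00110✓ 00111✓ 01010✓ 01011✓ 01100✓ 01110✓ 01111✓ 10010✓ 10100✓ 10101✓ 10110✓ 11000✓ 11001✓ 11010✓ 11011✓ 11100✓ 11101✓ 11110✓ 11111✓
Round 1: -0010✓ -0101 -0110✓ -1010✓ -1011✓ -1100✓ -1110✓ -1111✓ 0-010✓ 0-011✓ 0-110✓ 0-111✓ 00-01✓ 00-10✓ 00-11✓ 000-0✓ 000-1✓ 0000-✓ 0001-✓ 001-1✓ 0011-✓ 01-10✓ 01-11✓ 0101-✓ 011-0✓ 0111-✓ 1-010✓ 1-100✓ 1-101✓ 1-110✓ 10-10✓ 101-0✓ 1010-✓ 11-00✓ 11-01✓ 11-10✓ 11-11✓ 110-0✓ 110-1✓ 1100-✓ 1101-✓ 111-0✓ 111-1✓ 1110-✓ 1111-✓
Round 2: --010✓ --110✓ -0-10✓ -1-10✓ -1-11✓ -101-✓ -11-0 -111-✓ 0--10✓ 0--11✓ 0-01-✓ 0-11-✓ 00--1 00-1-✓ 000-- 01-1-✓ 1--10✓ 1-1-0 1-10- 11--0✓ 11--1✓ 11-0-✓ 11-1-✓ 110--✓ 111--✓
Round 3: ---10 -1-1- 0--1- 11---
PIs = {---10, -0101, -1-1-, -11-0, 0--1-, 00--1, 000--, 1-1-0, 1-10-, 11---}
Coverage chart:
  m0: 000-- ←essential
  m1: 00--1,000--
  m2: ---10,0--1-,000--
  m3: 0--1-,00--1,000--
  m5: -0101,00--1
  m6: ---10,0--1-
  m7: 0--1-,00--1
  m10: ---10,-1-1-,0--1-
  m11: -1-1-,0--1-
  m12: -11-0 ←essential
  m14: ---10,-1-1-,-11-0,0--1-
  m15: -1-1-,0--1-
  m18: ---10 ←essential
  m20: 1-1-0,1-10-
  m21: -0101,1-10-
  m22: ---10,1-1-0
  m24: 11--- ←essential
  m25: 11--- ←essential
  m26: ---10,-1-1-,11---
  m27: -1-1-,11---
  m28: -11-0,1-1-0,1-10-,11---
  m29: 1-10-,11---
  m30: ---10,-1-1-,-11-0,1-1-0,11---
  m31: -1-1-,11---
Essential: ---10, -11-0, 000--, 11---
Petrick residual → -0101, 0--1-, 1-1-0
Min cover (7 terms): de' + b'cd'e + bce' + a'd + a'b'c' + ace' + ab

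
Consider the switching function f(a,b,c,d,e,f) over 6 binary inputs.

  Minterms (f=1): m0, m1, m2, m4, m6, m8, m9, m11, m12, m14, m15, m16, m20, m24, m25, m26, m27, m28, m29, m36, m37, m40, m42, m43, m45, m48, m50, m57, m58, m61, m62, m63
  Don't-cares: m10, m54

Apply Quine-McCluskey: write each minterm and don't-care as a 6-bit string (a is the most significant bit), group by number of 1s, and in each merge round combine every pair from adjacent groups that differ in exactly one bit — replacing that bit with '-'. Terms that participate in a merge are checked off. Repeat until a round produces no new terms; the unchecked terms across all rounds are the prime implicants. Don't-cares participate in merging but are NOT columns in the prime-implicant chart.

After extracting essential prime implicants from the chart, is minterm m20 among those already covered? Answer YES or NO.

size-2^0 implicants → 000000(✓)  000001(✓)  000010(✓)  000100(✓)  000110(✓)  001000(✓)  001001(✓)  001010(✓)  001011(✓)  001100(✓)  001110(✓)  001111(✓)  010000(✓)  010100(✓)  011000(✓)  011001(✓)  011010(✓)  011011(✓)  011100(✓)  011101(✓)  100100(✓)  100101(✓)  101000(✓)  101010(✓)  101011(✓)  101101(✓)  110000(✓)  110010(✓)  110110(✓)  111001(✓)  111010(✓)  111101(✓)  111110(✓)  111111(✓)
size-2^1 implicants → -00100  -01000(✓)  -01010(✓)  -01011(✓)  -10000  -11001(✓)  -11010(✓)  -11101(✓)  0-0000(✓)  0-0100(✓)  0-1000(✓)  0-1001(✓)  0-1010(✓)  0-1011(✓)  0-1100(✓)  00-000(✓)  00-001(✓)  00-010(✓)  00-100(✓)  00-110(✓)  000-00(✓)  000-10(✓)  0000-0(✓)  00000-(✓)  0001-0(✓)  001-00(✓)  001-10(✓)  001-11(✓)  0010-0(✓)  0010-1(✓)  00100-(✓)  00101-(✓)  0011-0(✓)  00111-(✓)  01-000(✓)  01-100(✓)  010-00(✓)  011-00(✓)  011-01(✓)  0110-0(✓)  0110-1(✓)  01100-(✓)  01101-(✓)  01110-(✓)  1-1010(✓)  1-1101  10-101  10010-  1010-0(✓)  10101-(✓)  11-010(✓)  11-110(✓)  110-10(✓)  1100-0  111-01(✓)  111-10(✓)  1111-1  11111-
size-2^2 implicants → --1010  -010-0  -0101-  -11-01  0--000(✓)  0--100(✓)  0-0-00(✓)  0-1-00(✓)  0-10-0(✓)  0-10-1(✓)  0-100-(✓)  0-101-(✓)  00--00(✓)  00--10(✓)  00-0-0(✓)  00-00-  00-1-0(✓)  000--0(✓)  001--0(✓)  001-1-  0010--(✓)  01--00(✓)  011-0-  0110--(✓)  11--10
size-2^3 implicants → 0---00  0-10--  00---0
Unchecked terms (primes): --1010, -00100, -010-0, -0101-, -10000, -11-01, 0---00, 0-10--, 00---0, 00-00-, 001-1-, 011-0-, 1-1101, 10-101, 10010-, 11--10, 1100-0, 1111-1, 11111-
Minterm coverage:
  m0 ⊆ 0---00,00---0,00-00-
  m1 ⊆ 00-00- [E]
  m2 ⊆ 00---0 [E]
  m4 ⊆ -00100,0---00,00---0
  m6 ⊆ 00---0 [E]
  m8 ⊆ -010-0,0---00,0-10--,00---0,00-00-
  m9 ⊆ 0-10--,00-00-
  m11 ⊆ -0101-,0-10--,001-1-
  m12 ⊆ 0---00,00---0
  m14 ⊆ 00---0,001-1-
  m15 ⊆ 001-1- [E]
  m16 ⊆ -10000,0---00
  m20 ⊆ 0---00 [E]
  m24 ⊆ 0---00,0-10--,011-0-
  m25 ⊆ -11-01,0-10--,011-0-
  m26 ⊆ --1010,0-10--
  m27 ⊆ 0-10-- [E]
  m28 ⊆ 0---00,011-0-
  m29 ⊆ -11-01,011-0-
  m36 ⊆ -00100,10010-
  m37 ⊆ 10-101,10010-
  m40 ⊆ -010-0 [E]
  m42 ⊆ --1010,-010-0,-0101-
  m43 ⊆ -0101- [E]
  m45 ⊆ 1-1101,10-101
  m48 ⊆ -10000,1100-0
  m50 ⊆ 11--10,1100-0
  m57 ⊆ -11-01 [E]
  m58 ⊆ --1010,11--10
  m61 ⊆ -11-01,1-1101,1111-1
  m62 ⊆ 11--10,11111-
  m63 ⊆ 1111-1,11111-
E = {-010-0, -0101-, -11-01, 0---00, 0-10--, 00---0, 00-00-, 001-1-}

YES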